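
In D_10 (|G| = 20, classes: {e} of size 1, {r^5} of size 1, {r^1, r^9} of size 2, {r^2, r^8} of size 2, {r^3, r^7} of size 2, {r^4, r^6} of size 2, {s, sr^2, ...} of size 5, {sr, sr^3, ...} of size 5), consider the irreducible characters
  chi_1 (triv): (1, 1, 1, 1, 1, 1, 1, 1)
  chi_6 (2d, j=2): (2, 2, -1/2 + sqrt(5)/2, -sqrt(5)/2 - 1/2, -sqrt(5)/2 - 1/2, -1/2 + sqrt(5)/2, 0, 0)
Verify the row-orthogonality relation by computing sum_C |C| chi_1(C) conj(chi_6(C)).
Sum = 0; so <chi_1, chi_6> = 0 (distinct irreducibles are orthogonal).

Proof sketch: Compute term by term over conjugacy classes (|C| * chi_1(C) * conj(chi_6(C))):
  1*(1)*conj(2) + 1*(1)*conj(2) + 2*(1)*conj(-1/2 + sqrt(5)/2) + 2*(1)*conj(-sqrt(5)/2 - 1/2) + 2*(1)*conj(-sqrt(5)/2 - 1/2) + 2*(1)*conj(-1/2 + sqrt(5)/2) + 5*(1)*conj(0) + 5*(1)*conj(0)
  = (2) + (2) + (-1 + sqrt(5)) + (-sqrt(5) - 1) + (-sqrt(5) - 1) + (-1 + sqrt(5)) + (0) + (0)
  = 0.
Dividing by |G| = 20 gives 0/20 = 0, matching the row-orthogonality relation <chi_1, chi_6> = [chi_1 = chi_6].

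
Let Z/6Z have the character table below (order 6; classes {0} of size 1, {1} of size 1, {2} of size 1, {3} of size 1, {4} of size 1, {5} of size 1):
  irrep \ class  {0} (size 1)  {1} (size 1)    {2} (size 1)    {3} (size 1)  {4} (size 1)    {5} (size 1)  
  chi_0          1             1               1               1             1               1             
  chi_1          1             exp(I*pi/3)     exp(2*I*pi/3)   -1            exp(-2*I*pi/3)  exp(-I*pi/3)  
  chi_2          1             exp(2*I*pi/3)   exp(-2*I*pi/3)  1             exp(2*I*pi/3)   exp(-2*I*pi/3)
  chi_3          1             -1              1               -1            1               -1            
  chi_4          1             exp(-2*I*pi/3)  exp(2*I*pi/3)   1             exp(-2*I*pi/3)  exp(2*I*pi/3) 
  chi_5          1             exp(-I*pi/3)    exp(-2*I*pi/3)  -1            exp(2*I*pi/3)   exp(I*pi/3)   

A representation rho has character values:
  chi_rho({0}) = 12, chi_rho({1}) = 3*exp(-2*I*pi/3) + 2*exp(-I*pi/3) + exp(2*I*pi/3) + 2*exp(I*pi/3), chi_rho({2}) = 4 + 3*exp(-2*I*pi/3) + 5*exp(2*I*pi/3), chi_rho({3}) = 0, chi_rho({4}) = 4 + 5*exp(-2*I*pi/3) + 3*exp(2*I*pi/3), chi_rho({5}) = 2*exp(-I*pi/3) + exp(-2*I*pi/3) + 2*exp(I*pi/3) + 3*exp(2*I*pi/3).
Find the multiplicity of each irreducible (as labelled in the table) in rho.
Multiplicities: chi_0: 2, chi_1: 2, chi_2: 1, chi_3: 2, chi_4: 3, chi_5: 2.

Solution. Use <chi_rho, chi> = (1/|G|) sum_C |C| * chi_rho(C) * conj(chi(C)) with |G| = 6 for each irreducible chi in the table:
  <chi_rho, chi_0> = (1/6)[1*(12)*conj(1) + 1*(3*exp(-2*I*pi/3) + 2*exp(-I*pi/3) + exp(2*I*pi/3) + 2*exp(I*pi/3))*conj(1) + 1*(4 + 3*exp(-2*I*pi/3) + 5*exp(2*I*pi/3))*conj(1) + 1*(0)*conj(1) + 1*(4 + 5*exp(-2*I*pi/3) + 3*exp(2*I*pi/3))*conj(1) + 1*(2*exp(-I*pi/3) + exp(-2*I*pi/3) + 2*exp(I*pi/3) + 3*exp(2*I*pi/3))*conj(1)]
      = (1/6)[(12) + (3*exp(-2*I*pi/3) + 2*exp(-I*pi/3) + exp(2*I*pi/3) + 2*exp(I*pi/3)) + (4 + 3*exp(-2*I*pi/3) + 5*exp(2*I*pi/3)) + (0) + (4 + 5*exp(-2*I*pi/3) + 3*exp(2*I*pi/3)) + (2*exp(-I*pi/3) + exp(-2*I*pi/3) + 2*exp(I*pi/3) + 3*exp(2*I*pi/3))] = 12/6 = 2
  <chi_rho, chi_1> = (1/6)[1*(12)*conj(1) + 1*(3*exp(-2*I*pi/3) + 2*exp(-I*pi/3) + exp(2*I*pi/3) + 2*exp(I*pi/3))*conj(exp(I*pi/3)) + 1*(4 + 3*exp(-2*I*pi/3) + 5*exp(2*I*pi/3))*conj(exp(2*I*pi/3)) + 1*(0)*conj(-1) + 1*(4 + 5*exp(-2*I*pi/3) + 3*exp(2*I*pi/3))*conj(exp(-2*I*pi/3)) + 1*(2*exp(-I*pi/3) + exp(-2*I*pi/3) + 2*exp(I*pi/3) + 3*exp(2*I*pi/3))*conj(exp(-I*pi/3))]
      = (1/6)[(12) + (-1 + 2*exp(-2*I*pi/3) + exp(I*pi/3)) + (5 + 4*exp(-2*I*pi/3) + 3*exp(2*I*pi/3)) + (0) + (5 + 3*exp(-2*I*pi/3) + 4*exp(2*I*pi/3)) + (-1 + exp(-I*pi/3) + 2*exp(2*I*pi/3))] = 12/6 = 2
  <chi_rho, chi_2> = (1/6)[1*(12)*conj(1) + 1*(3*exp(-2*I*pi/3) + 2*exp(-I*pi/3) + exp(2*I*pi/3) + 2*exp(I*pi/3))*conj(exp(2*I*pi/3)) + 1*(4 + 3*exp(-2*I*pi/3) + 5*exp(2*I*pi/3))*conj(exp(-2*I*pi/3)) + 1*(0)*conj(1) + 1*(4 + 5*exp(-2*I*pi/3) + 3*exp(2*I*pi/3))*conj(exp(2*I*pi/3)) + 1*(2*exp(-I*pi/3) + exp(-2*I*pi/3) + 2*exp(I*pi/3) + 3*exp(2*I*pi/3))*conj(exp(-2*I*pi/3))]
      = (1/6)[(12) + (-1 + 2*exp(-I*pi/3) + 3*exp(2*I*pi/3)) + (3 + 5*exp(-2*I*pi/3) + 4*exp(2*I*pi/3)) + (0) + (3 + 4*exp(-2*I*pi/3) + 5*exp(2*I*pi/3)) + (-1 + 3*exp(-2*I*pi/3) + 2*exp(I*pi/3))] = 6/6 = 1
  <chi_rho, chi_3> = (1/6)[1*(12)*conj(1) + 1*(3*exp(-2*I*pi/3) + 2*exp(-I*pi/3) + exp(2*I*pi/3) + 2*exp(I*pi/3))*conj(-1) + 1*(4 + 3*exp(-2*I*pi/3) + 5*exp(2*I*pi/3))*conj(1) + 1*(0)*conj(-1) + 1*(4 + 5*exp(-2*I*pi/3) + 3*exp(2*I*pi/3))*conj(1) + 1*(2*exp(-I*pi/3) + exp(-2*I*pi/3) + 2*exp(I*pi/3) + 3*exp(2*I*pi/3))*conj(-1)]
      = (1/6)[(12) + (-2*exp(I*pi/3) - exp(2*I*pi/3) - 2*exp(-I*pi/3) - 3*exp(-2*I*pi/3)) + (4 + 3*exp(-2*I*pi/3) + 5*exp(2*I*pi/3)) + (0) + (4 + 5*exp(-2*I*pi/3) + 3*exp(2*I*pi/3)) + (-3*exp(2*I*pi/3) - 2*exp(I*pi/3) - exp(-2*I*pi/3) - 2*exp(-I*pi/3))] = 12/6 = 2
  <chi_rho, chi_4> = (1/6)[1*(12)*conj(1) + 1*(3*exp(-2*I*pi/3) + 2*exp(-I*pi/3) + exp(2*I*pi/3) + 2*exp(I*pi/3))*conj(exp(-2*I*pi/3)) + 1*(4 + 3*exp(-2*I*pi/3) + 5*exp(2*I*pi/3))*conj(exp(2*I*pi/3)) + 1*(0)*conj(1) + 1*(4 + 5*exp(-2*I*pi/3) + 3*exp(2*I*pi/3))*conj(exp(-2*I*pi/3)) + 1*(2*exp(-I*pi/3) + exp(-2*I*pi/3) + 2*exp(I*pi/3) + 3*exp(2*I*pi/3))*conj(exp(2*I*pi/3))]
      = (1/6)[(12) + (1 + exp(-2*I*pi/3) + 2*exp(I*pi/3)) + (5 + 4*exp(-2*I*pi/3) + 3*exp(2*I*pi/3)) + (0) + (5 + 3*exp(-2*I*pi/3) + 4*exp(2*I*pi/3)) + (1 + 2*exp(-I*pi/3) + exp(2*I*pi/3))] = 18/6 = 3
  <chi_rho, chi_5> = (1/6)[1*(12)*conj(1) + 1*(3*exp(-2*I*pi/3) + 2*exp(-I*pi/3) + exp(2*I*pi/3) + 2*exp(I*pi/3))*conj(exp(-I*pi/3)) + 1*(4 + 3*exp(-2*I*pi/3) + 5*exp(2*I*pi/3))*conj(exp(-2*I*pi/3)) + 1*(0)*conj(-1) + 1*(4 + 5*exp(-2*I*pi/3) + 3*exp(2*I*pi/3))*conj(exp(2*I*pi/3)) + 1*(2*exp(-I*pi/3) + exp(-2*I*pi/3) + 2*exp(I*pi/3) + 3*exp(2*I*pi/3))*conj(exp(I*pi/3))]
      = (1/6)[(12) + (1 + 3*exp(-I*pi/3) + 2*exp(2*I*pi/3)) + (3 + 5*exp(-2*I*pi/3) + 4*exp(2*I*pi/3)) + (0) + (3 + 4*exp(-2*I*pi/3) + 5*exp(2*I*pi/3)) + (1 + 2*exp(-2*I*pi/3) + 3*exp(I*pi/3))] = 12/6 = 2
(Exp terms are combined using exp(i*s)*conj(exp(i*t)) = exp(i*(s-t)), and sums of them are collapsed using the identity that for every m > 1 the m distinct m-th roots of unity sum to 0, e.g. 1 + exp(2*I*pi/3) + exp(-2*I*pi/3) = 0.)
Dimension check: dim(rho) = sum (mult * dim) = 2*1 + 2*1 + 1*1 + 2*1 + 3*1 + 2*1 = 12 = chi_rho(e) = 12.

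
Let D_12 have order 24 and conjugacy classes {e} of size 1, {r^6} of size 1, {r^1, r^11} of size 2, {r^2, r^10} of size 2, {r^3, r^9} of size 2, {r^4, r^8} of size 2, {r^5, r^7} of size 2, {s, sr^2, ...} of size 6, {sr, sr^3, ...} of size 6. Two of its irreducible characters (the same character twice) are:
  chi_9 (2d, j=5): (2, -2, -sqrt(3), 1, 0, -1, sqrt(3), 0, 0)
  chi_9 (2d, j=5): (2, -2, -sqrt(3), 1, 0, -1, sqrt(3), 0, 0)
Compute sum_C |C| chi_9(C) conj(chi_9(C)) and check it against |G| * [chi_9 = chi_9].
Sum = 24 = |G| = 24; so <chi_9, chi_9> = 1 (norm-1 confirms irreducibility).

Proof sketch: Compute term by term over conjugacy classes (|C| * chi_9(C) * conj(chi_9(C))):
  1*(2)*conj(2) + 1*(-2)*conj(-2) + 2*(-sqrt(3))*conj(-sqrt(3)) + 2*(1)*conj(1) + 2*(0)*conj(0) + 2*(-1)*conj(-1) + 2*(sqrt(3))*conj(sqrt(3)) + 6*(0)*conj(0) + 6*(0)*conj(0)
  = (4) + (4) + (6) + (2) + (0) + (2) + (6) + (0) + (0)
  = 24.
Dividing by |G| = 24 gives 24/24 = 1, matching the row-orthogonality relation <chi_9, chi_9> = [chi_9 = chi_9].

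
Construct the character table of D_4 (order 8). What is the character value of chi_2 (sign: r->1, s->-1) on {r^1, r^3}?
Conjugacy classes: {e} of size 1, {r^2} of size 1, {r^1, r^3} of size 2, {s, sr^2, ...} of size 2, {sr, sr^3, ...} of size 2.
Character table:
  irrep \ class              {e} (size 1)  {r^2} (size 1)  {r^1, r^3} (size 2)  {s, sr^2, ...} (size 2)  {sr, sr^3, ...} (size 2)
  chi_1 (triv)               1             1               1                    1                        1                       
  chi_2 (sign: r->1, s->-1)  1             1               1                    -1                       -1                      
  chi_3 (r->-1, s->1)        1             1               -1                   1                        -1                      
  chi_4 (r->-1, s->-1)       1             1               -1                   -1                       1                       
  chi_5 (2d, j=1)            2             -2              0                    0                        0                       

Spot check: chi_2 (sign: r->1, s->-1) on {r^1, r^3} = 1.

Working: D_4 has order 2*4 = 8 with 5 conjugacy classes, hence 5 irreducibles. Sum of squared dims 1 + 1 + 1 + 1 + 4 = 8 = |G|. Linear characters come from the abelianisation; the 2-dimensional irreps have character r^k -> 2*cos(2*pi*j*k/4), reflections -> 0.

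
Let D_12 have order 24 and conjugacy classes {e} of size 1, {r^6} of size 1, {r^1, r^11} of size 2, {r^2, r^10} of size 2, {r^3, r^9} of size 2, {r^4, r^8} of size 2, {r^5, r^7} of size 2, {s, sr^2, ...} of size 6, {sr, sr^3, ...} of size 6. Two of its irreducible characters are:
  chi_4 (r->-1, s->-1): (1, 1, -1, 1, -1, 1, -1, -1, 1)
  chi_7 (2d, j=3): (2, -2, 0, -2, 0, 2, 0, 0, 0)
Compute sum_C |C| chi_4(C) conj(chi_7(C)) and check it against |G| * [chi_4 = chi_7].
Sum = 0; so <chi_4, chi_7> = 0 (distinct irreducibles are orthogonal).

Working: Compute term by term over conjugacy classes (|C| * chi_4(C) * conj(chi_7(C))):
  1*(1)*conj(2) + 1*(1)*conj(-2) + 2*(-1)*conj(0) + 2*(1)*conj(-2) + 2*(-1)*conj(0) + 2*(1)*conj(2) + 2*(-1)*conj(0) + 6*(-1)*conj(0) + 6*(1)*conj(0)
  = (2) + (-2) + (0) + (-4) + (0) + (4) + (0) + (0) + (0)
  = 0.
Dividing by |G| = 24 gives 0/24 = 0, matching the row-orthogonality relation <chi_4, chi_7> = [chi_4 = chi_7].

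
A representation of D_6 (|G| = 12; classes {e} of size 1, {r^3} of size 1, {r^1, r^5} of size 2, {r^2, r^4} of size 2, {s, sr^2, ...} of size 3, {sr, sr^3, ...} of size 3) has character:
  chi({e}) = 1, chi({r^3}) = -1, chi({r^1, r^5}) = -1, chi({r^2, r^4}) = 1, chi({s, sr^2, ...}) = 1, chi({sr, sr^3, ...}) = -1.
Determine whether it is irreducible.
Irreducible: <chi, chi> = 1.

Reasoning: <chi, chi> = (1/|G|) sum_C |C| * |chi(C)|^2 = (1/12)[1*|1|^2 + 1*|-1|^2 + 2*|-1|^2 + 2*|1|^2 + 3*|1|^2 + 3*|-1|^2]
  = (1/12)[(1) + (1) + (2) + (2) + (3) + (3)] = 12/12 = 1.
A character is irreducible iff <chi, chi> = 1, so this representation is irreducible.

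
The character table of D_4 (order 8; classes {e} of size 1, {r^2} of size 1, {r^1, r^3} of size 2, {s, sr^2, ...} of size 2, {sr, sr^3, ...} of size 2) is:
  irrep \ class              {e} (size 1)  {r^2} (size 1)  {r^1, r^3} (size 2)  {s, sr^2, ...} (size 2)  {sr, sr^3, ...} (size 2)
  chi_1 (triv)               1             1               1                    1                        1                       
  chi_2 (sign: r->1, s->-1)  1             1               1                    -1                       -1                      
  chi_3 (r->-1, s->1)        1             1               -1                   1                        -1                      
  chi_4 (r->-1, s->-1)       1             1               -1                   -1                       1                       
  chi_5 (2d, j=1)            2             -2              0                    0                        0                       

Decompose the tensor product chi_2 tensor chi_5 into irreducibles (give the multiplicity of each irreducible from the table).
chi_2 tensor chi_5 = chi_5 (all other irreducibles have multiplicity 0).

Details: The character of a tensor product is the pointwise product (chi_2 * chi_5)(C) = chi_2(C) * chi_5(C):
  {e}: (1)*(2), {r^2}: (1)*(-2), {r^1, r^3}: (1)*(0), {s, sr^2, ...}: (-1)*(0), {sr, sr^3, ...}: (-1)*(0)
so (chi_2 * chi_5) takes values
  {e} -> 2, {r^2} -> -2, {r^1, r^3} -> 0, {s, sr^2, ...} -> 0, {sr, sr^3, ...} -> 0.
Now take the inner product of this character with each irreducible chi from the table, <chi_2*chi_5, chi> = (1/8) sum_C |C| (chi_2*chi_5)(C) conj(chi(C)):
  <chi_2*chi_5, chi_1> = (1/8)[1*(2)*conj(1) + 1*(-2)*conj(1) + 2*(0)*conj(1) + 2*(0)*conj(1) + 2*(0)*conj(1)]
      = (1/8)[(2) + (-2) + (0) + (0) + (0)] = 0/8 = 0
  <chi_2*chi_5, chi_2> = (1/8)[1*(2)*conj(1) + 1*(-2)*conj(1) + 2*(0)*conj(1) + 2*(0)*conj(-1) + 2*(0)*conj(-1)]
      = (1/8)[(2) + (-2) + (0) + (0) + (0)] = 0/8 = 0
  <chi_2*chi_5, chi_3> = (1/8)[1*(2)*conj(1) + 1*(-2)*conj(1) + 2*(0)*conj(-1) + 2*(0)*conj(1) + 2*(0)*conj(-1)]
      = (1/8)[(2) + (-2) + (0) + (0) + (0)] = 0/8 = 0
  <chi_2*chi_5, chi_4> = (1/8)[1*(2)*conj(1) + 1*(-2)*conj(1) + 2*(0)*conj(-1) + 2*(0)*conj(-1) + 2*(0)*conj(1)]
      = (1/8)[(2) + (-2) + (0) + (0) + (0)] = 0/8 = 0
  <chi_2*chi_5, chi_5> = (1/8)[1*(2)*conj(2) + 1*(-2)*conj(-2) + 2*(0)*conj(0) + 2*(0)*conj(0) + 2*(0)*conj(0)]
      = (1/8)[(4) + (4) + (0) + (0) + (0)] = 8/8 = 1
Hence the multiplicities are chi_5: 1. Dimension check: dim(chi_2)*dim(chi_5) = 1*2 = 2 and sum (mult * dim) = 1*2 = 2.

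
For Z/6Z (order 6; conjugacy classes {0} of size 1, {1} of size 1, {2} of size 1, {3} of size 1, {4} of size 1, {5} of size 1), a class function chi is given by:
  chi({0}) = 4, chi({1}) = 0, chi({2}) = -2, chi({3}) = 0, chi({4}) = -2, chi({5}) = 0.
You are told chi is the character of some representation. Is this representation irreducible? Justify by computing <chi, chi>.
Not irreducible (reducible): <chi, chi> = 4 > 1.

Explanation: <chi, chi> = (1/|G|) sum_C |C| * |chi(C)|^2 = (1/6)[1*|4|^2 + 1*|0|^2 + 1*|-2|^2 + 1*|0|^2 + 1*|-2|^2 + 1*|0|^2]
  = (1/6)[(16) + (0) + (4) + (0) + (4) + (0)] = 24/6 = 4.
(Exp terms are combined using exp(i*s)*conj(exp(i*t)) = exp(i*(s-t)), and sums of them are collapsed using the identity that for every m > 1 the m distinct m-th roots of unity sum to 0, e.g. 1 + exp(2*I*pi/3) + exp(-2*I*pi/3) = 0.)
A character is irreducible iff <chi, chi> = 1, so this representation is reducible.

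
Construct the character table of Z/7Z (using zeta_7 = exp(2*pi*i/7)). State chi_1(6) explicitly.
Character table of Z/7Z (irreps indexed chi_0,...,chi_6 with chi_k(m) = zeta_7^(k*m), zeta_7 = exp(2*pi*i/7)):
  irrep \ class  {0} (size 1)  {1} (size 1)    {2} (size 1)    {3} (size 1)    {4} (size 1)    {5} (size 1)    {6} (size 1)  
  chi_0          1             1               1               1               1               1               1             
  chi_1          1             exp(2*I*pi/7)   exp(4*I*pi/7)   exp(6*I*pi/7)   exp(-6*I*pi/7)  exp(-4*I*pi/7)  exp(-2*I*pi/7)
  chi_2          1             exp(4*I*pi/7)   exp(-6*I*pi/7)  exp(-2*I*pi/7)  exp(2*I*pi/7)   exp(6*I*pi/7)   exp(-4*I*pi/7)
  chi_3          1             exp(6*I*pi/7)   exp(-2*I*pi/7)  exp(4*I*pi/7)   exp(-4*I*pi/7)  exp(2*I*pi/7)   exp(-6*I*pi/7)
  chi_4          1             exp(-6*I*pi/7)  exp(2*I*pi/7)   exp(-4*I*pi/7)  exp(4*I*pi/7)   exp(-2*I*pi/7)  exp(6*I*pi/7) 
  chi_5          1             exp(-4*I*pi/7)  exp(6*I*pi/7)   exp(2*I*pi/7)   exp(-2*I*pi/7)  exp(-6*I*pi/7)  exp(4*I*pi/7) 
  chi_6          1             exp(-2*I*pi/7)  exp(-4*I*pi/7)  exp(-6*I*pi/7)  exp(6*I*pi/7)   exp(4*I*pi/7)   exp(2*I*pi/7) 

Spot check: chi_1(6) = zeta_7^(1*6) = zeta_7^6 = exp(-2*I*pi/7).

Proof sketch: Z/7Z is abelian, so all 7 irreducible complex representations are 1-dimensional. They are given by chi_k(m) = zeta_7^(k*m) for k = 0,...,6. Row orthogonality: sum_m chi_k(m) conj(chi_l(m)) = 7 * [k = l].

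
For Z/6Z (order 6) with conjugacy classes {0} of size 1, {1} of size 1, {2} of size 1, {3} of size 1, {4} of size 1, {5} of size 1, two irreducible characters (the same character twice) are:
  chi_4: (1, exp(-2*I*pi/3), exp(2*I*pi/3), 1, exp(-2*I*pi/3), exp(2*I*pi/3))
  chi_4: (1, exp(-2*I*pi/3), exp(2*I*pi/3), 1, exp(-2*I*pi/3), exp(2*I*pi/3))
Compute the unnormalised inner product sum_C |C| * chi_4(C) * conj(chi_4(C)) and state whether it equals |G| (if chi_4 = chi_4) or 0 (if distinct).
Sum = 6 = |G| = 6; so <chi_4, chi_4> = 1 (norm-1 confirms irreducibility).

Reasoning: Compute term by term over conjugacy classes (|C| * chi_4(C) * conj(chi_4(C))):
  1*(1)*conj(1) + 1*(exp(-2*I*pi/3))*conj(exp(-2*I*pi/3)) + 1*(exp(2*I*pi/3))*conj(exp(2*I*pi/3)) + 1*(1)*conj(1) + 1*(exp(-2*I*pi/3))*conj(exp(-2*I*pi/3)) + 1*(exp(2*I*pi/3))*conj(exp(2*I*pi/3))
  = (1) + (1) + (1) + (1) + (1) + (1)
  = 6.
(Exp terms are combined using exp(i*s)*conj(exp(i*t)) = exp(i*(s-t)), and sums of them are collapsed using the identity that for every m > 1 the m distinct m-th roots of unity sum to 0, e.g. 1 + exp(2*I*pi/3) + exp(-2*I*pi/3) = 0.)
Dividing by |G| = 6 gives 6/6 = 1, matching the row-orthogonality relation <chi_4, chi_4> = [chi_4 = chi_4].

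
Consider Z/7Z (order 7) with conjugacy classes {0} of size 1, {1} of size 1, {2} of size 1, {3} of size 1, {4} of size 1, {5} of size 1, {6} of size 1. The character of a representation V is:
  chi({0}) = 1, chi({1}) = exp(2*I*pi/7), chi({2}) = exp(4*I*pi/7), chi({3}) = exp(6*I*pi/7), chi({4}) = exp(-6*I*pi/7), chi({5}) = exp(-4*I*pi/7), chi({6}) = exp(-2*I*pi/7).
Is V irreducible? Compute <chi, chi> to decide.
Irreducible: <chi, chi> = 1.

Explanation: <chi, chi> = (1/|G|) sum_C |C| * |chi(C)|^2 = (1/7)[1*|1|^2 + 1*|exp(2*I*pi/7)|^2 + 1*|exp(4*I*pi/7)|^2 + 1*|exp(6*I*pi/7)|^2 + 1*|exp(-6*I*pi/7)|^2 + 1*|exp(-4*I*pi/7)|^2 + 1*|exp(-2*I*pi/7)|^2]
  = (1/7)[(1) + (1) + (1) + (1) + (1) + (1) + (1)] = 7/7 = 1.
(Exp terms are combined using exp(i*s)*conj(exp(i*t)) = exp(i*(s-t)), and sums of them are collapsed using the identity that for every m > 1 the m distinct m-th roots of unity sum to 0, e.g. 1 + exp(2*I*pi/3) + exp(-2*I*pi/3) = 0.)
A character is irreducible iff <chi, chi> = 1, so this representation is irreducible.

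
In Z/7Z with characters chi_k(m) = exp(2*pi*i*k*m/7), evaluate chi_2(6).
chi_2(6) = zeta_7^12 = exp(-4*I*pi/7)

Proof sketch: chi_2(6) = zeta_7^(2*6) = zeta_7^12. Since zeta_7^7 = 1, this equals zeta_7^5 = exp(2*pi*i*5/7) = exp(-4*I*pi/7).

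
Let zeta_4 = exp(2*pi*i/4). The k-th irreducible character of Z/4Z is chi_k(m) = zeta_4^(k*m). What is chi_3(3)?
chi_3(3) = zeta_4^9 = I

chi_3(3) = zeta_4^(3*3) = zeta_4^9. Since zeta_4^4 = 1, this equals zeta_4^1 = exp(2*pi*i*1/4) = I.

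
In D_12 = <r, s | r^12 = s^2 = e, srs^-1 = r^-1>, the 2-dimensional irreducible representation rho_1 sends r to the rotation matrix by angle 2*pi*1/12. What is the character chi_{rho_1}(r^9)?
chi_{rho_1}(r^9) = 2*cos(2*pi*1*9/12) = 0

Why: rho_1(r^9) is rotation by angle 2*pi*1*9/12, whose trace is 2*cos(2*pi*1*9/12) = 0.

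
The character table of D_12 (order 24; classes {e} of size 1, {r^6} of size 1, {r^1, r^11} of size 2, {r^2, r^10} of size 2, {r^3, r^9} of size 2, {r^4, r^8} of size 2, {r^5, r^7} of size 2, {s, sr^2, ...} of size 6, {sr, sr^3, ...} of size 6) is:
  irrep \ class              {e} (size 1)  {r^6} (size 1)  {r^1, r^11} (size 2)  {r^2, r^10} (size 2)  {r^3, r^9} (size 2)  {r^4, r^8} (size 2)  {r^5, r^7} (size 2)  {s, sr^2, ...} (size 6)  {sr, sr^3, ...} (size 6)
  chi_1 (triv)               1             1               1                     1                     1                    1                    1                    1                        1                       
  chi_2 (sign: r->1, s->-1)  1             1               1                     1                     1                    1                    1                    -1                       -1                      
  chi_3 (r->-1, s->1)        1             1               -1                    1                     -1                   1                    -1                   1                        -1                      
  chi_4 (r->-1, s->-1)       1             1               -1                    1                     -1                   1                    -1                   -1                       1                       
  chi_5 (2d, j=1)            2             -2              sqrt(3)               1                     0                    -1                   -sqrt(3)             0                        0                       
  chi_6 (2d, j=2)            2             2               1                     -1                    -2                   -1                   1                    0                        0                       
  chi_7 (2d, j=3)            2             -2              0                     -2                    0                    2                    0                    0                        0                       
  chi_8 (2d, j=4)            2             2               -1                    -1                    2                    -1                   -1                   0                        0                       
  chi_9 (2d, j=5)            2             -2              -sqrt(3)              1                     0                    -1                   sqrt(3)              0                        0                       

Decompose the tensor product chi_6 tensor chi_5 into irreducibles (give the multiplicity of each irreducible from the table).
chi_6 tensor chi_5 = chi_5 + chi_7 (all other irreducibles have multiplicity 0).

Why: The character of a tensor product is the pointwise product (chi_6 * chi_5)(C) = chi_6(C) * chi_5(C):
  {e}: (2)*(2), {r^6}: (2)*(-2), {r^1, r^11}: (1)*(sqrt(3)), {r^2, r^10}: (-1)*(1), {r^3, r^9}: (-2)*(0), {r^4, r^8}: (-1)*(-1), {r^5, r^7}: (1)*(-sqrt(3)), {s, sr^2, ...}: (0)*(0), {sr, sr^3, ...}: (0)*(0)
so (chi_6 * chi_5) takes values
  {e} -> 4, {r^6} -> -4, {r^1, r^11} -> sqrt(3), {r^2, r^10} -> -1, {r^3, r^9} -> 0, {r^4, r^8} -> 1, {r^5, r^7} -> -sqrt(3), {s, sr^2, ...} -> 0, {sr, sr^3, ...} -> 0.
Now take the inner product of this character with each irreducible chi from the table, <chi_6*chi_5, chi> = (1/24) sum_C |C| (chi_6*chi_5)(C) conj(chi(C)):
  <chi_6*chi_5, chi_1> = (1/24)[1*(4)*conj(1) + 1*(-4)*conj(1) + 2*(sqrt(3))*conj(1) + 2*(-1)*conj(1) + 2*(0)*conj(1) + 2*(1)*conj(1) + 2*(-sqrt(3))*conj(1) + 6*(0)*conj(1) + 6*(0)*conj(1)]
      = (1/24)[(4) + (-4) + (2*sqrt(3)) + (-2) + (0) + (2) + (-2*sqrt(3)) + (0) + (0)] = 0/24 = 0
  <chi_6*chi_5, chi_2> = (1/24)[1*(4)*conj(1) + 1*(-4)*conj(1) + 2*(sqrt(3))*conj(1) + 2*(-1)*conj(1) + 2*(0)*conj(1) + 2*(1)*conj(1) + 2*(-sqrt(3))*conj(1) + 6*(0)*conj(-1) + 6*(0)*conj(-1)]
      = (1/24)[(4) + (-4) + (2*sqrt(3)) + (-2) + (0) + (2) + (-2*sqrt(3)) + (0) + (0)] = 0/24 = 0
  <chi_6*chi_5, chi_3> = (1/24)[1*(4)*conj(1) + 1*(-4)*conj(1) + 2*(sqrt(3))*conj(-1) + 2*(-1)*conj(1) + 2*(0)*conj(-1) + 2*(1)*conj(1) + 2*(-sqrt(3))*conj(-1) + 6*(0)*conj(1) + 6*(0)*conj(-1)]
      = (1/24)[(4) + (-4) + (-2*sqrt(3)) + (-2) + (0) + (2) + (2*sqrt(3)) + (0) + (0)] = 0/24 = 0
  <chi_6*chi_5, chi_4> = (1/24)[1*(4)*conj(1) + 1*(-4)*conj(1) + 2*(sqrt(3))*conj(-1) + 2*(-1)*conj(1) + 2*(0)*conj(-1) + 2*(1)*conj(1) + 2*(-sqrt(3))*conj(-1) + 6*(0)*conj(-1) + 6*(0)*conj(1)]
      = (1/24)[(4) + (-4) + (-2*sqrt(3)) + (-2) + (0) + (2) + (2*sqrt(3)) + (0) + (0)] = 0/24 = 0
  <chi_6*chi_5, chi_5> = (1/24)[1*(4)*conj(2) + 1*(-4)*conj(-2) + 2*(sqrt(3))*conj(sqrt(3)) + 2*(-1)*conj(1) + 2*(0)*conj(0) + 2*(1)*conj(-1) + 2*(-sqrt(3))*conj(-sqrt(3)) + 6*(0)*conj(0) + 6*(0)*conj(0)]
      = (1/24)[(8) + (8) + (6) + (-2) + (0) + (-2) + (6) + (0) + (0)] = 24/24 = 1
  <chi_6*chi_5, chi_6> = (1/24)[1*(4)*conj(2) + 1*(-4)*conj(2) + 2*(sqrt(3))*conj(1) + 2*(-1)*conj(-1) + 2*(0)*conj(-2) + 2*(1)*conj(-1) + 2*(-sqrt(3))*conj(1) + 6*(0)*conj(0) + 6*(0)*conj(0)]
      = (1/24)[(8) + (-8) + (2*sqrt(3)) + (2) + (0) + (-2) + (-2*sqrt(3)) + (0) + (0)] = 0/24 = 0
  <chi_6*chi_5, chi_7> = (1/24)[1*(4)*conj(2) + 1*(-4)*conj(-2) + 2*(sqrt(3))*conj(0) + 2*(-1)*conj(-2) + 2*(0)*conj(0) + 2*(1)*conj(2) + 2*(-sqrt(3))*conj(0) + 6*(0)*conj(0) + 6*(0)*conj(0)]
      = (1/24)[(8) + (8) + (0) + (4) + (0) + (4) + (0) + (0) + (0)] = 24/24 = 1
  <chi_6*chi_5, chi_8> = (1/24)[1*(4)*conj(2) + 1*(-4)*conj(2) + 2*(sqrt(3))*conj(-1) + 2*(-1)*conj(-1) + 2*(0)*conj(2) + 2*(1)*conj(-1) + 2*(-sqrt(3))*conj(-1) + 6*(0)*conj(0) + 6*(0)*conj(0)]
      = (1/24)[(8) + (-8) + (-2*sqrt(3)) + (2) + (0) + (-2) + (2*sqrt(3)) + (0) + (0)] = 0/24 = 0
  <chi_6*chi_5, chi_9> = (1/24)[1*(4)*conj(2) + 1*(-4)*conj(-2) + 2*(sqrt(3))*conj(-sqrt(3)) + 2*(-1)*conj(1) + 2*(0)*conj(0) + 2*(1)*conj(-1) + 2*(-sqrt(3))*conj(sqrt(3)) + 6*(0)*conj(0) + 6*(0)*conj(0)]
      = (1/24)[(8) + (8) + (-6) + (-2) + (0) + (-2) + (-6) + (0) + (0)] = 0/24 = 0
Hence the multiplicities are chi_5: 1, chi_7: 1. Dimension check: dim(chi_6)*dim(chi_5) = 2*2 = 4 and sum (mult * dim) = 1*2 + 1*2 = 4.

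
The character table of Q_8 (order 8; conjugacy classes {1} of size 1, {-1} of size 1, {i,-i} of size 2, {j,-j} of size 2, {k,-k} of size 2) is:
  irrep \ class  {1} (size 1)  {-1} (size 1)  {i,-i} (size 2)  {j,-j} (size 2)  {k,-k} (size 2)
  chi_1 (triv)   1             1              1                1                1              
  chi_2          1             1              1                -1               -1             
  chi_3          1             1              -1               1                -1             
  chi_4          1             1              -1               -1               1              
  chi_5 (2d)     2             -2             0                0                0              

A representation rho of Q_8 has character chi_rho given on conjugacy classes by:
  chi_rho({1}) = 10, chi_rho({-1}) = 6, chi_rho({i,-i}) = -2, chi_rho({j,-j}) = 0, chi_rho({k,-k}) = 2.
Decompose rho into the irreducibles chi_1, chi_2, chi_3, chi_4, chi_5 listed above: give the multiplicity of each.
Multiplicities: chi_1: 2, chi_2: 1, chi_3: 2, chi_4: 3, chi_5: 1.

Use <chi_rho, chi> = (1/|G|) sum_C |C| * chi_rho(C) * conj(chi(C)) with |G| = 8 for each irreducible chi in the table:
  <chi_rho, chi_1> = (1/8)[1*(10)*conj(1) + 1*(6)*conj(1) + 2*(-2)*conj(1) + 2*(0)*conj(1) + 2*(2)*conj(1)]
      = (1/8)[(10) + (6) + (-4) + (0) + (4)] = 16/8 = 2
  <chi_rho, chi_2> = (1/8)[1*(10)*conj(1) + 1*(6)*conj(1) + 2*(-2)*conj(1) + 2*(0)*conj(-1) + 2*(2)*conj(-1)]
      = (1/8)[(10) + (6) + (-4) + (0) + (-4)] = 8/8 = 1
  <chi_rho, chi_3> = (1/8)[1*(10)*conj(1) + 1*(6)*conj(1) + 2*(-2)*conj(-1) + 2*(0)*conj(1) + 2*(2)*conj(-1)]
      = (1/8)[(10) + (6) + (4) + (0) + (-4)] = 16/8 = 2
  <chi_rho, chi_4> = (1/8)[1*(10)*conj(1) + 1*(6)*conj(1) + 2*(-2)*conj(-1) + 2*(0)*conj(-1) + 2*(2)*conj(1)]
      = (1/8)[(10) + (6) + (4) + (0) + (4)] = 24/8 = 3
  <chi_rho, chi_5> = (1/8)[1*(10)*conj(2) + 1*(6)*conj(-2) + 2*(-2)*conj(0) + 2*(0)*conj(0) + 2*(2)*conj(0)]
      = (1/8)[(20) + (-12) + (0) + (0) + (0)] = 8/8 = 1
Dimension check: dim(rho) = sum (mult * dim) = 2*1 + 1*1 + 2*1 + 3*1 + 1*2 = 10 = chi_rho(e) = 10.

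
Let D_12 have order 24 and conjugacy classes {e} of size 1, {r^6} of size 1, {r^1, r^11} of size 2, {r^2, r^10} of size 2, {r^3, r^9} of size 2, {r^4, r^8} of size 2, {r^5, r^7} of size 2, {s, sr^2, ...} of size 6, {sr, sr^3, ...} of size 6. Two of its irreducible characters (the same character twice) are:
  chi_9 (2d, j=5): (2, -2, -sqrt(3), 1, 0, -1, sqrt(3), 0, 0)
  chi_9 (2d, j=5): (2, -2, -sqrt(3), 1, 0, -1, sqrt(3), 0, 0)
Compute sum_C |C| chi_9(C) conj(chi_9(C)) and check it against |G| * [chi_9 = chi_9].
Sum = 24 = |G| = 24; so <chi_9, chi_9> = 1 (norm-1 confirms irreducibility).

Derivation: Compute term by term over conjugacy classes (|C| * chi_9(C) * conj(chi_9(C))):
  1*(2)*conj(2) + 1*(-2)*conj(-2) + 2*(-sqrt(3))*conj(-sqrt(3)) + 2*(1)*conj(1) + 2*(0)*conj(0) + 2*(-1)*conj(-1) + 2*(sqrt(3))*conj(sqrt(3)) + 6*(0)*conj(0) + 6*(0)*conj(0)
  = (4) + (4) + (6) + (2) + (0) + (2) + (6) + (0) + (0)
  = 24.
Dividing by |G| = 24 gives 24/24 = 1, matching the row-orthogonality relation <chi_9, chi_9> = [chi_9 = chi_9].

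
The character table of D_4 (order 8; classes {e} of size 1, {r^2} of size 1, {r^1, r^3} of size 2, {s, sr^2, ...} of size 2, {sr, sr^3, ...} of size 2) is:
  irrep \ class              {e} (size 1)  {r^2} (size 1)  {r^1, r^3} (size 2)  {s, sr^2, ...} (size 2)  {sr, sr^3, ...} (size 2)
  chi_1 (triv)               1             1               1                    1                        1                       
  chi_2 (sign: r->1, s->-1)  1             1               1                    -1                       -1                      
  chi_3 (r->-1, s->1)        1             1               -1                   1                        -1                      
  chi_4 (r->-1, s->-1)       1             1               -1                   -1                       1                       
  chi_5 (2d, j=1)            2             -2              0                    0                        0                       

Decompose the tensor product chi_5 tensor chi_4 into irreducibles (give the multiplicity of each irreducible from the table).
chi_5 tensor chi_4 = chi_5 (all other irreducibles have multiplicity 0).

Reasoning: The character of a tensor product is the pointwise product (chi_5 * chi_4)(C) = chi_5(C) * chi_4(C):
  {e}: (2)*(1), {r^2}: (-2)*(1), {r^1, r^3}: (0)*(-1), {s, sr^2, ...}: (0)*(-1), {sr, sr^3, ...}: (0)*(1)
so (chi_5 * chi_4) takes values
  {e} -> 2, {r^2} -> -2, {r^1, r^3} -> 0, {s, sr^2, ...} -> 0, {sr, sr^3, ...} -> 0.
Now take the inner product of this character with each irreducible chi from the table, <chi_5*chi_4, chi> = (1/8) sum_C |C| (chi_5*chi_4)(C) conj(chi(C)):
  <chi_5*chi_4, chi_1> = (1/8)[1*(2)*conj(1) + 1*(-2)*conj(1) + 2*(0)*conj(1) + 2*(0)*conj(1) + 2*(0)*conj(1)]
      = (1/8)[(2) + (-2) + (0) + (0) + (0)] = 0/8 = 0
  <chi_5*chi_4, chi_2> = (1/8)[1*(2)*conj(1) + 1*(-2)*conj(1) + 2*(0)*conj(1) + 2*(0)*conj(-1) + 2*(0)*conj(-1)]
      = (1/8)[(2) + (-2) + (0) + (0) + (0)] = 0/8 = 0
  <chi_5*chi_4, chi_3> = (1/8)[1*(2)*conj(1) + 1*(-2)*conj(1) + 2*(0)*conj(-1) + 2*(0)*conj(1) + 2*(0)*conj(-1)]
      = (1/8)[(2) + (-2) + (0) + (0) + (0)] = 0/8 = 0
  <chi_5*chi_4, chi_4> = (1/8)[1*(2)*conj(1) + 1*(-2)*conj(1) + 2*(0)*conj(-1) + 2*(0)*conj(-1) + 2*(0)*conj(1)]
      = (1/8)[(2) + (-2) + (0) + (0) + (0)] = 0/8 = 0
  <chi_5*chi_4, chi_5> = (1/8)[1*(2)*conj(2) + 1*(-2)*conj(-2) + 2*(0)*conj(0) + 2*(0)*conj(0) + 2*(0)*conj(0)]
      = (1/8)[(4) + (4) + (0) + (0) + (0)] = 8/8 = 1
Hence the multiplicities are chi_5: 1. Dimension check: dim(chi_5)*dim(chi_4) = 2*1 = 2 and sum (mult * dim) = 1*2 = 2.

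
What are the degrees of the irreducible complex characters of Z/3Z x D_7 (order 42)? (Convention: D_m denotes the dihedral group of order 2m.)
Dimensions: 1, 1, 1, 1, 1, 1, 2, 2, 2, 2, 2, 2, 2, 2, 2

There are 15 irreducibles (= number of conjugacy classes). Their dimensions d_i satisfy sum d_i^2 = |G| = 42: 1 + 1 + 1 + 1 + 1 + 1 + 4 + 4 + 4 + 4 + 4 + 4 + 4 + 4 + 4 = 42. (For the product with Z/3Z: each of the 3 1-dim characters of Z/3Z tensors with each irrep of D_7, giving 3 copies of each D_7-dimension.)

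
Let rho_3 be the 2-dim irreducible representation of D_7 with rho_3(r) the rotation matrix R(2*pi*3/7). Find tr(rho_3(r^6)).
chi_{rho_3}(r^6) = 2*cos(2*pi*3*6/7) = -2*cos(pi/7)

Why: rho_3(r^6) is rotation by angle 2*pi*3*6/7, whose trace is 2*cos(2*pi*3*6/7) = -2*cos(pi/7).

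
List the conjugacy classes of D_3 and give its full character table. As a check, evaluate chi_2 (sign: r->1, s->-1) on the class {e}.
Conjugacy classes: {e} of size 1, {r^1, r^2} of size 2, {s, sr, ..., sr^2} of size 3.
Character table:
  irrep \ class              {e} (size 1)  {r^1, r^2} (size 2)  {s, sr, ..., sr^2} (size 3)
  chi_1 (triv)               1             1                    1                          
  chi_2 (sign: r->1, s->-1)  1             1                    -1                         
  chi_3 (2d, j=1)            2             -1                   0                          

Spot check: chi_2 (sign: r->1, s->-1) on {e} = 1.

Reasoning: D_3 has order 2*3 = 6 with 3 conjugacy classes, hence 3 irreducibles. Sum of squared dims 1 + 1 + 4 = 6 = |G|. Linear characters come from the abelianisation; the 2-dimensional irreps have character r^k -> 2*cos(2*pi*j*k/3), reflections -> 0.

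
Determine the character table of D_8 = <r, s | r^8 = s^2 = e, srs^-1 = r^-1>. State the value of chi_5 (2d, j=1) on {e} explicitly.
Conjugacy classes: {e} of size 1, {r^4} of size 1, {r^1, r^7} of size 2, {r^2, r^6} of size 2, {r^3, r^5} of size 2, {s, sr^2, ...} of size 4, {sr, sr^3, ...} of size 4.
Character table:
  irrep \ class              {e} (size 1)  {r^4} (size 1)  {r^1, r^7} (size 2)  {r^2, r^6} (size 2)  {r^3, r^5} (size 2)  {s, sr^2, ...} (size 4)  {sr, sr^3, ...} (size 4)
  chi_1 (triv)               1             1               1                    1                    1                    1                        1                       
  chi_2 (sign: r->1, s->-1)  1             1               1                    1                    1                    -1                       -1                      
  chi_3 (r->-1, s->1)        1             1               -1                   1                    -1                   1                        -1                      
  chi_4 (r->-1, s->-1)       1             1               -1                   1                    -1                   -1                       1                       
  chi_5 (2d, j=1)            2             -2              sqrt(2)              0                    -sqrt(2)             0                        0                       
  chi_6 (2d, j=2)            2             2               0                    -2                   0                    0                        0                       
  chi_7 (2d, j=3)            2             -2              -sqrt(2)             0                    sqrt(2)              0                        0                       

Spot check: chi_5 (2d, j=1) on {e} = 2.

Proof sketch: D_8 has order 2*8 = 16 with 7 conjugacy classes, hence 7 irreducibles. Sum of squared dims 1 + 1 + 1 + 1 + 4 + 4 + 4 = 16 = |G|. Linear characters come from the abelianisation; the 2-dimensional irreps have character r^k -> 2*cos(2*pi*j*k/8), reflections -> 0.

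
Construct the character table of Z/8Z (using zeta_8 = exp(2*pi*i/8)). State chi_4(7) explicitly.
Character table of Z/8Z (irreps indexed chi_0,...,chi_7 with chi_k(m) = zeta_8^(k*m), zeta_8 = exp(2*pi*i/8)):
  irrep \ class  {0} (size 1)  {1} (size 1)    {2} (size 1)  {3} (size 1)    {4} (size 1)  {5} (size 1)    {6} (size 1)  {7} (size 1)  
  chi_0          1             1               1             1               1             1               1             1             
  chi_1          1             exp(I*pi/4)     I             exp(3*I*pi/4)   -1            exp(-3*I*pi/4)  -I            exp(-I*pi/4)  
  chi_2          1             I               -1            -I              1             I               -1            -I            
  chi_3          1             exp(3*I*pi/4)   -I            exp(I*pi/4)     -1            exp(-I*pi/4)    I             exp(-3*I*pi/4)
  chi_4          1             -1              1             -1              1             -1              1             -1            
  chi_5          1             exp(-3*I*pi/4)  I             exp(-I*pi/4)    -1            exp(I*pi/4)     -I            exp(3*I*pi/4) 
  chi_6          1             -I              -1            I               1             -I              -1            I             
  chi_7          1             exp(-I*pi/4)    -I            exp(-3*I*pi/4)  -1            exp(3*I*pi/4)   I             exp(I*pi/4)   

Spot check: chi_4(7) = zeta_8^(4*7) = zeta_8^28 = -1.

Argument: Z/8Z is abelian, so all 8 irreducible complex representations are 1-dimensional. They are given by chi_k(m) = zeta_8^(k*m) for k = 0,...,7. Row orthogonality: sum_m chi_k(m) conj(chi_l(m)) = 8 * [k = l].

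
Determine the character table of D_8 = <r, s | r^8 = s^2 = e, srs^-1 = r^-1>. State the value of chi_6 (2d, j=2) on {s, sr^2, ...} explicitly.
Conjugacy classes: {e} of size 1, {r^4} of size 1, {r^1, r^7} of size 2, {r^2, r^6} of size 2, {r^3, r^5} of size 2, {s, sr^2, ...} of size 4, {sr, sr^3, ...} of size 4.
Character table:
  irrep \ class              {e} (size 1)  {r^4} (size 1)  {r^1, r^7} (size 2)  {r^2, r^6} (size 2)  {r^3, r^5} (size 2)  {s, sr^2, ...} (size 4)  {sr, sr^3, ...} (size 4)
  chi_1 (triv)               1             1               1                    1                    1                    1                        1                       
  chi_2 (sign: r->1, s->-1)  1             1               1                    1                    1                    -1                       -1                      
  chi_3 (r->-1, s->1)        1             1               -1                   1                    -1                   1                        -1                      
  chi_4 (r->-1, s->-1)       1             1               -1                   1                    -1                   -1                       1                       
  chi_5 (2d, j=1)            2             -2              sqrt(2)              0                    -sqrt(2)             0                        0                       
  chi_6 (2d, j=2)            2             2               0                    -2                   0                    0                        0                       
  chi_7 (2d, j=3)            2             -2              -sqrt(2)             0                    sqrt(2)              0                        0                       

Spot check: chi_6 (2d, j=2) on {s, sr^2, ...} = 0.

Working: D_8 has order 2*8 = 16 with 7 conjugacy classes, hence 7 irreducibles. Sum of squared dims 1 + 1 + 1 + 1 + 4 + 4 + 4 = 16 = |G|. Linear characters come from the abelianisation; the 2-dimensional irreps have character r^k -> 2*cos(2*pi*j*k/8), reflections -> 0.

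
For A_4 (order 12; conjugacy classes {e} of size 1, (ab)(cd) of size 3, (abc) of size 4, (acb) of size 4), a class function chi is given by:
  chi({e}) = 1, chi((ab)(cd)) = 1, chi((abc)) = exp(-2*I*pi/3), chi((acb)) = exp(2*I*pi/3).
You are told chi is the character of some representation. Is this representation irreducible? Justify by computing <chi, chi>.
Irreducible: <chi, chi> = 1.

Why: <chi, chi> = (1/|G|) sum_C |C| * |chi(C)|^2 = (1/12)[1*|1|^2 + 3*|1|^2 + 4*|exp(-2*I*pi/3)|^2 + 4*|exp(2*I*pi/3)|^2]
  = (1/12)[(1) + (3) + (4) + (4)] = 12/12 = 1.
(Exp terms are combined using exp(i*s)*conj(exp(i*t)) = exp(i*(s-t)), and sums of them are collapsed using the identity that for every m > 1 the m distinct m-th roots of unity sum to 0, e.g. 1 + exp(2*I*pi/3) + exp(-2*I*pi/3) = 0.)
A character is irreducible iff <chi, chi> = 1, so this representation is irreducible.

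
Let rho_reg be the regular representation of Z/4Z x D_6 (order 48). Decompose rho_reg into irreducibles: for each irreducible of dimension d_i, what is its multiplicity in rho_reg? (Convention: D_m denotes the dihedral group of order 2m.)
Each irreducible V_i of dimension d_i appears with multiplicity d_i, i.e. rho_reg = (direct sum over all irreducibles V_i) d_i V_i. The irreducible dimensions for Z/4Z x D_6 are 1, 1, 1, 1, 1, 1, 1, 1, 1, 1, 1, 1, 1, 1, 1, 1, 2, 2, 2, 2, 2, 2, 2, 2: 16 irreducibles of dimension 1, each with multiplicity 1; 8 irreducibles of dimension 2, each with multiplicity 2. Total dimension 16*1*1 + 8*2*2 = 48 = |G|.

Working: General theorem: in the regular representation of a finite group G, each irreducible appears with multiplicity equal to its dimension. Check: dim(rho_reg) = sum d_i^2 = 1 + 1 + 1 + 1 + 1 + 1 + 1 + 1 + 1 + 1 + 1 + 1 + 1 + 1 + 1 + 1 + 4 + 4 + 4 + 4 + 4 + 4 + 4 + 4 = 48 = |G|.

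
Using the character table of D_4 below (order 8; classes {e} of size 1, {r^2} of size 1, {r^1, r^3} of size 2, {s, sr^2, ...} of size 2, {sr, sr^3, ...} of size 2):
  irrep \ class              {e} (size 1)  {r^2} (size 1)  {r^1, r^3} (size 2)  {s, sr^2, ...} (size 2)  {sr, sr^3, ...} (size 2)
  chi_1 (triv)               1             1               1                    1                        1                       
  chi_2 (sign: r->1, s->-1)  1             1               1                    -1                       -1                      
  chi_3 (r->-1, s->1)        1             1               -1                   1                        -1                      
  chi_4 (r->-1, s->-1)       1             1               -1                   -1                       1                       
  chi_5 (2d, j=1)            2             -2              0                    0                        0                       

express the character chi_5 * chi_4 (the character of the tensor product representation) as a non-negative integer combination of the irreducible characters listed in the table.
chi_5 tensor chi_4 = chi_5 (all other irreducibles have multiplicity 0).

Reasoning: The character of a tensor product is the pointwise product (chi_5 * chi_4)(C) = chi_5(C) * chi_4(C):
  {e}: (2)*(1), {r^2}: (-2)*(1), {r^1, r^3}: (0)*(-1), {s, sr^2, ...}: (0)*(-1), {sr, sr^3, ...}: (0)*(1)
so (chi_5 * chi_4) takes values
  {e} -> 2, {r^2} -> -2, {r^1, r^3} -> 0, {s, sr^2, ...} -> 0, {sr, sr^3, ...} -> 0.
Now take the inner product of this character with each irreducible chi from the table, <chi_5*chi_4, chi> = (1/8) sum_C |C| (chi_5*chi_4)(C) conj(chi(C)):
  <chi_5*chi_4, chi_1> = (1/8)[1*(2)*conj(1) + 1*(-2)*conj(1) + 2*(0)*conj(1) + 2*(0)*conj(1) + 2*(0)*conj(1)]
      = (1/8)[(2) + (-2) + (0) + (0) + (0)] = 0/8 = 0
  <chi_5*chi_4, chi_2> = (1/8)[1*(2)*conj(1) + 1*(-2)*conj(1) + 2*(0)*conj(1) + 2*(0)*conj(-1) + 2*(0)*conj(-1)]
      = (1/8)[(2) + (-2) + (0) + (0) + (0)] = 0/8 = 0
  <chi_5*chi_4, chi_3> = (1/8)[1*(2)*conj(1) + 1*(-2)*conj(1) + 2*(0)*conj(-1) + 2*(0)*conj(1) + 2*(0)*conj(-1)]
      = (1/8)[(2) + (-2) + (0) + (0) + (0)] = 0/8 = 0
  <chi_5*chi_4, chi_4> = (1/8)[1*(2)*conj(1) + 1*(-2)*conj(1) + 2*(0)*conj(-1) + 2*(0)*conj(-1) + 2*(0)*conj(1)]
      = (1/8)[(2) + (-2) + (0) + (0) + (0)] = 0/8 = 0
  <chi_5*chi_4, chi_5> = (1/8)[1*(2)*conj(2) + 1*(-2)*conj(-2) + 2*(0)*conj(0) + 2*(0)*conj(0) + 2*(0)*conj(0)]
      = (1/8)[(4) + (4) + (0) + (0) + (0)] = 8/8 = 1
Hence the multiplicities are chi_5: 1. Dimension check: dim(chi_5)*dim(chi_4) = 2*1 = 2 and sum (mult * dim) = 1*2 = 2.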